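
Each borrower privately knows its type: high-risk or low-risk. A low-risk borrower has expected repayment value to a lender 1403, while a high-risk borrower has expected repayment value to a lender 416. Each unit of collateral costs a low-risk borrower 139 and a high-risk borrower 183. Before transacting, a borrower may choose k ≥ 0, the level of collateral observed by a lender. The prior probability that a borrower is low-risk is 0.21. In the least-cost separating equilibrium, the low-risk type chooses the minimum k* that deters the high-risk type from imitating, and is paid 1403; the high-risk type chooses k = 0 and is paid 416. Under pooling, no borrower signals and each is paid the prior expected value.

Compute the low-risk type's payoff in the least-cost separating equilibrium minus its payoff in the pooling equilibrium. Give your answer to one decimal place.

30.0

Least-cost separating signal: k* solves 416 = 1403 − 183·k*, so k* = (1403 − 416)/183 ≈ 5.3934.
Low-risk type's separating payoff: 1403 − 139 × k* = 1403 − 139 × (1403 − 416)/183 = 1403 − 137193/183 ≈ 653.311.
Pooling payoff: 0.21 × 1403 + 0.79 × 416 = 623.27.
Difference: 653.311 − 623.27 = 30.041, i.e. 30.0 to one decimal place.
The low-risk type prefers to separate.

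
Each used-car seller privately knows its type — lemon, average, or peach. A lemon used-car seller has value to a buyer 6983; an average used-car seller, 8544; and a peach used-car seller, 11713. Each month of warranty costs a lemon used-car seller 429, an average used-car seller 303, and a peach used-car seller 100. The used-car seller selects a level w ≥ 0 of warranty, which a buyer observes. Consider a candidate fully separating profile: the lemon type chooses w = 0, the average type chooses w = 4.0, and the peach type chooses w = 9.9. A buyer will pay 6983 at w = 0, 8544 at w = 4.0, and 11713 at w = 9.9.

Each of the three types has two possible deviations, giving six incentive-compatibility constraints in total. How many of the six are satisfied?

4

Peach (own payoff 11713 − 100×9.9 = 10723): to w=0 gives 6983 → no gain ✓; to w=4.0 gives 8544 − 100×4.0 = 8144 → no gain ✓.
Average (own payoff 8544 − 303×4.0 = 7332): to w=0 gives 6983 → no gain ✓; to w=9.9 gives 11713 − 303×9.9 = 8713.3 → profitable ✗.
Lemon (own payoff 6983): to w=4.0 gives 8544 − 429×4.0 = 6828 → no gain ✓; to w=9.9 gives 11713 − 429×9.9 = 7465.9 → profitable ✗.
4 of the 6 constraints hold; not an equilibrium.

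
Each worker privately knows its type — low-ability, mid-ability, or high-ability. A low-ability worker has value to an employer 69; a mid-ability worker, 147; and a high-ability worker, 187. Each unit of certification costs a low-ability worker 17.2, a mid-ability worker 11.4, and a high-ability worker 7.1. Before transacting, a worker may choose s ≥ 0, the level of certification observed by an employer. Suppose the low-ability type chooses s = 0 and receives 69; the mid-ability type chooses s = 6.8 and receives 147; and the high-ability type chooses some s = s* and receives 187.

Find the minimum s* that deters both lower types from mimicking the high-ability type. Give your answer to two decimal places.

10.31

Mid-ability type (on-path payoff 147 − 11.4×6.8 = 69.48) won't mimic when 69.48 ≥ 187 − 11.4·s*, i.e. s* ≥ 10.31.
Low-ability type (on-path payoff 69) won't mimic when 69 ≥ 187 − 17.2·s*, i.e. s* ≥ 6.86.
Both must hold, so s* = max(6.86, 10.31) = 10.31. The mid-ability type's constraint binds.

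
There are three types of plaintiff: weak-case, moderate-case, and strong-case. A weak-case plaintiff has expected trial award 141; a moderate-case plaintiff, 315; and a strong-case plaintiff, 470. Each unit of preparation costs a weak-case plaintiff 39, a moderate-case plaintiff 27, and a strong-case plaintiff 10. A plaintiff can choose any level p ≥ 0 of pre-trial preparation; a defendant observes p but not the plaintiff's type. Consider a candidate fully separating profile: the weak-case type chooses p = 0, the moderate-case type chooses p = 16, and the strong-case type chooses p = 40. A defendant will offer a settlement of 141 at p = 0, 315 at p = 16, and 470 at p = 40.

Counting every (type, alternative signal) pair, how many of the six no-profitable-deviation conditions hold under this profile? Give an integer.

3

Moderate-case (own payoff 315 − 27×16 = -117): to p=0 gives 141 → profitable ✗; to p=40 gives 470 − 27×40 = -610 → no gain ✓.
Strong-case (own payoff 470 − 10×40 = 70): to p=0 gives 141 → profitable ✗; to p=16 gives 315 − 10×16 = 155 → profitable ✗.
Weak-case (own payoff 141): to p=16 gives 315 − 39×16 = -309 → no gain ✓; to p=40 gives 470 − 39×40 = -1090 → no gain ✓.
3 of the 6 constraints hold; not an equilibrium.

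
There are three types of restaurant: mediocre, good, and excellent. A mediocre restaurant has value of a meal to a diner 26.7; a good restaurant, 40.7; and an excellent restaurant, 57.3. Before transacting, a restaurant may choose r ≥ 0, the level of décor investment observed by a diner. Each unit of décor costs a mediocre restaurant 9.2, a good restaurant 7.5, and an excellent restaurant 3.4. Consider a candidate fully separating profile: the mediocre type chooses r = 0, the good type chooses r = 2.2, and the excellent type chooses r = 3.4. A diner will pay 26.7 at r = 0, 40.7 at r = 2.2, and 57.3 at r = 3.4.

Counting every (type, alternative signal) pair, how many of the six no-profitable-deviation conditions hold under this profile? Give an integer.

Excellent (own payoff 57.3 − 3.4×3.4 = 45.74): to r=0 gives 26.7 → no gain ✓; to r=2.2 gives 40.7 − 3.4×2.2 = 33.22 → no gain ✓.
Mediocre (own payoff 26.7): to r=2.2 gives 40.7 − 9.2×2.2 = 20.46 → no gain ✓; to r=3.4 gives 57.3 − 9.2×3.4 = 26.02 → no gain ✓.
Good (own payoff 40.7 − 7.5×2.2 = 24.2): to r=0 gives 26.7 → profitable ✗; to r=3.4 gives 57.3 − 7.5×3.4 = 31.8 → profitable ✗.
4 of the 6 constraints hold; not an equilibrium.

4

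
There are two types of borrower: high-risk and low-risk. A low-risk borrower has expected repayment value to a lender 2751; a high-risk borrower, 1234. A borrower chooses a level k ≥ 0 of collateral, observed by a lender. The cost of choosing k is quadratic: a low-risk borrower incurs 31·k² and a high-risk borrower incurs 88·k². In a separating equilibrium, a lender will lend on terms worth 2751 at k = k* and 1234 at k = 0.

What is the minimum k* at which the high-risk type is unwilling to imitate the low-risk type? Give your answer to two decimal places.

The high-risk type at k = 0 receives 1234; imitating at k* yields 2751 − 88·k*².
Indifference: 1234 = 2751 − 88·k*², so k*² = (2751 − 1234) / 88 ≈ 17.2386.
k* = √17.2386 ≈ 4.15.

4.15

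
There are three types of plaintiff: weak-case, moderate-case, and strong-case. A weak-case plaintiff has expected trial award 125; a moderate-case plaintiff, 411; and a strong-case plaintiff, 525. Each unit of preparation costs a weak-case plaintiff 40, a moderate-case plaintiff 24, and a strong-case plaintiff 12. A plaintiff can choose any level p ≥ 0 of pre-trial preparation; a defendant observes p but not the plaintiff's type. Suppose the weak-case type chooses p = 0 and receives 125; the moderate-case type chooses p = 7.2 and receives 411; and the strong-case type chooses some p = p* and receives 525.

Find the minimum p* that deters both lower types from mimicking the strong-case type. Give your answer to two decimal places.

Moderate-case type (on-path payoff 411 − 24×7.2 = 238.2) won't mimic when 238.2 ≥ 525 − 24·p*, i.e. p* ≥ 11.95.
Weak-case type (on-path payoff 125) won't mimic when 125 ≥ 525 − 40·p*, i.e. p* ≥ 10.00.
Both must hold, so p* = max(10.00, 11.95) = 11.95. The moderate-case type's constraint binds.

11.95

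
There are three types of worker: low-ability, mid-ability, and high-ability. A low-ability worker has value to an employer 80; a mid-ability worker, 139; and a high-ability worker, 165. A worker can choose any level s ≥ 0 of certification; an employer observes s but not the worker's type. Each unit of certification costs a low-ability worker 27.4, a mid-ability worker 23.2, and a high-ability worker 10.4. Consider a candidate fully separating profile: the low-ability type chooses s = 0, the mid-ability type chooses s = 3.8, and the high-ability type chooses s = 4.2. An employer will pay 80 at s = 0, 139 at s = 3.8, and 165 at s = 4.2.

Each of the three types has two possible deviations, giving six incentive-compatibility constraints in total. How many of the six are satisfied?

4

High-ability (own payoff 165 − 10.4×4.2 = 121.32): to s=0 gives 80 → no gain ✓; to s=3.8 gives 139 − 10.4×3.8 = 99.48 → no gain ✓.
Mid-ability (own payoff 139 − 23.2×3.8 = 50.84): to s=0 gives 80 → profitable ✗; to s=4.2 gives 165 − 23.2×4.2 = 67.56 → profitable ✗.
Low-ability (own payoff 80): to s=3.8 gives 139 − 27.4×3.8 = 34.88 → no gain ✓; to s=4.2 gives 165 − 27.4×4.2 = 49.92 → no gain ✓.
4 of the 6 constraints hold; not an equilibrium.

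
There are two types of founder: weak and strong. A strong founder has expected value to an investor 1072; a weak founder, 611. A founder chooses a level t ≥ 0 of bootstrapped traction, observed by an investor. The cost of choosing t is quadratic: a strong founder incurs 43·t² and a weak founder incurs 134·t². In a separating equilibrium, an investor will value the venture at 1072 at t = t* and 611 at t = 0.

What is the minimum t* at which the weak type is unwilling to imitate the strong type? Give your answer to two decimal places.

The weak type at t = 0 receives 611; imitating at t* yields 1072 − 134·t*².
Indifference: 611 = 1072 − 134·t*², so t*² = (1072 − 611) / 134 ≈ 3.4403.
t* = √3.4403 ≈ 1.85.

1.85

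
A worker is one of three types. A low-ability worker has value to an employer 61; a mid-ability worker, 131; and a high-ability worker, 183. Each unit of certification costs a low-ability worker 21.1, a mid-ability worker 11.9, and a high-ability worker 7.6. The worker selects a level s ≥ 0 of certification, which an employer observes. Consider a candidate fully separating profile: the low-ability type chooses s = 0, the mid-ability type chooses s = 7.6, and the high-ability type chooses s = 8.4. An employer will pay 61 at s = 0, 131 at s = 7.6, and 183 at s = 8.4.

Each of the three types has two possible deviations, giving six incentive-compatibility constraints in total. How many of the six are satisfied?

Low-ability (own payoff 61): to s=7.6 gives 131 − 21.1×7.6 = -29.36 → no gain ✓; to s=8.4 gives 183 − 21.1×8.4 = 5.76 → no gain ✓.
Mid-ability (own payoff 131 − 11.9×7.6 = 40.56): to s=0 gives 61 → profitable ✗; to s=8.4 gives 183 − 11.9×8.4 = 83.04 → profitable ✗.
High-ability (own payoff 183 − 7.6×8.4 = 119.16): to s=0 gives 61 → no gain ✓; to s=7.6 gives 131 − 7.6×7.6 = 73.24 → no gain ✓.
4 of the 6 constraints hold; not an equilibrium.

4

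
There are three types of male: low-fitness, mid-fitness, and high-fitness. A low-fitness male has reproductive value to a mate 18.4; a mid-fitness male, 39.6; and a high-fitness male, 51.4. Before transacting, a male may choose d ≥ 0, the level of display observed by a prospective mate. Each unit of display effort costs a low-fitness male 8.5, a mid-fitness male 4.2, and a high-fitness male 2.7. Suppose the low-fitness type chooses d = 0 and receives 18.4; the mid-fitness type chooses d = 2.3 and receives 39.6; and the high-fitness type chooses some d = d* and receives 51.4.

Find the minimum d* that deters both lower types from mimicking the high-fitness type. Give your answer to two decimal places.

5.11

Low-fitness type (on-path payoff 18.4) won't mimic when 18.4 ≥ 51.4 − 8.5·d*, i.e. d* ≥ 3.88.
Mid-fitness type (on-path payoff 39.6 − 4.2×2.3 = 29.94) won't mimic when 29.94 ≥ 51.4 − 4.2·d*, i.e. d* ≥ 5.11.
Both must hold, so d* = max(3.88, 5.11) = 5.11. The mid-fitness type's constraint binds.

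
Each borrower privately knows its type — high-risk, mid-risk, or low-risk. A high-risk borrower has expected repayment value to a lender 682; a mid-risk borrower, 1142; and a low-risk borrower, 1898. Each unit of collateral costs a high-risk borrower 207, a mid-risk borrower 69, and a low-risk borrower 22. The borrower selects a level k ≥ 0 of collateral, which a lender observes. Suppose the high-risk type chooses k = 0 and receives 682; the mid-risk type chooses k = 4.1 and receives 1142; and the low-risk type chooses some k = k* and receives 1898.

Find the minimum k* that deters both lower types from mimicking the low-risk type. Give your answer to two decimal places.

15.06

Mid-risk type (on-path payoff 1142 − 69×4.1 = 859.1) won't mimic when 859.1 ≥ 1898 − 69·k*, i.e. k* ≥ 15.06.
High-risk type (on-path payoff 682) won't mimic when 682 ≥ 1898 − 207·k*, i.e. k* ≥ 5.87.
Both must hold, so k* = max(5.87, 15.06) = 15.06. The mid-risk type's constraint binds.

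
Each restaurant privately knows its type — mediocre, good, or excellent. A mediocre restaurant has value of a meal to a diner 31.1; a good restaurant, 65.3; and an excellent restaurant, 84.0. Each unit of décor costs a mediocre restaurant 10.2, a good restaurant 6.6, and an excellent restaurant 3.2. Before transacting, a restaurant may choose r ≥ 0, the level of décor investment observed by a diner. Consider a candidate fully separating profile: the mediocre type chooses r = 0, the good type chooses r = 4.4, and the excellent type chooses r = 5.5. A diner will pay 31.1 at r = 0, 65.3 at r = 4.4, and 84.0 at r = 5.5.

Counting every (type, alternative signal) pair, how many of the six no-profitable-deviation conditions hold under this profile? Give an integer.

5

Excellent (own payoff 84.0 − 3.2×5.5 = 66.4): to r=0 gives 31.1 → no gain ✓; to r=4.4 gives 65.3 − 3.2×4.4 = 51.22 → no gain ✓.
Mediocre (own payoff 31.1): to r=4.4 gives 65.3 − 10.2×4.4 = 20.42 → no gain ✓; to r=5.5 gives 84.0 − 10.2×5.5 = 27.9 → no gain ✓.
Good (own payoff 65.3 − 6.6×4.4 = 36.26): to r=0 gives 31.1 → no gain ✓; to r=5.5 gives 84.0 − 6.6×5.5 = 47.7 → profitable ✗.
5 of the 6 constraints hold; not an equilibrium.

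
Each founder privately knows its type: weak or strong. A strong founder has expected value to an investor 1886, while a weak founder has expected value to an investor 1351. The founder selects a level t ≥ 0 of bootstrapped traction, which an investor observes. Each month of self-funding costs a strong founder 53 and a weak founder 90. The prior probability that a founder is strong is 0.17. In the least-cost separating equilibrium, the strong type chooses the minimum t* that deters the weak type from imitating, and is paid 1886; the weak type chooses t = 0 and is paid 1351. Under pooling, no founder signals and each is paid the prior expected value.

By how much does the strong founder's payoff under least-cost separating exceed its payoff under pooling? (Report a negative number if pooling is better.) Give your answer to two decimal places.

Least-cost separating signal: t* solves 1351 = 1886 − 90·t*, so t* = (1886 − 1351)/90 ≈ 5.9444.
Strong type's separating payoff: 1886 − 53 × t* = 1886 − 53 × (1886 − 1351)/90 = 1886 − 28355/90 ≈ 1570.9444.
Pooling payoff: 0.17 × 1886 + 0.83 × 1351 = 1441.95.
Difference: 1570.9444 − 1441.95 = 128.9944, i.e. 128.99 to two decimal places.
The strong type prefers to separate.

128.99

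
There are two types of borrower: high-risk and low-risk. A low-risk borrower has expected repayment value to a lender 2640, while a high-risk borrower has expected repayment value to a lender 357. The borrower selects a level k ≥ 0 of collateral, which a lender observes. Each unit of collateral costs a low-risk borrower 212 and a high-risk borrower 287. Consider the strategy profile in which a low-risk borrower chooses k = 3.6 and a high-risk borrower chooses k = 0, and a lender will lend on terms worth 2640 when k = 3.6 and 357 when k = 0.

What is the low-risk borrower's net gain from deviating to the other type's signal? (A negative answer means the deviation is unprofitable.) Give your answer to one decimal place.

-1519.8

Playing k = 3.6 the low-risk borrower receives 2640 − 212 × 3.6 = 1876.8.
Deviating to k = 0 yields 357 instead.
Gain from deviating: 357 − 1876.8 = -1519.8.
The gain is negative, so the low-risk type's incentive-compatibility constraint is satisfied.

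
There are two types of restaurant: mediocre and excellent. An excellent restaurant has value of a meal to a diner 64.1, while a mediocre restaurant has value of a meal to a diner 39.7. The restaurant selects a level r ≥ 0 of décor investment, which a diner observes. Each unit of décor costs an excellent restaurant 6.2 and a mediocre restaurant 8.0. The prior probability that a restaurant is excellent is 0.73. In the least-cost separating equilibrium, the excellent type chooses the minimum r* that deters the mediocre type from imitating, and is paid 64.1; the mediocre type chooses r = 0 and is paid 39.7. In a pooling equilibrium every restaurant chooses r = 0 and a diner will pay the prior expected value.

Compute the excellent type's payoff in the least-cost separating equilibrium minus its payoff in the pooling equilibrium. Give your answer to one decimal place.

Least-cost separating signal: r* solves 39.7 = 64.1 − 8.0·r*, so r* = (64.1 − 39.7)/8.0 = 3.05.
Excellent type's separating payoff: 64.1 − 6.2 × r* = 64.1 − 6.2 × (64.1 − 39.7)/8.0 = 64.1 − 151.28/8.0 = 45.19.
Pooling payoff: 0.73 × 64.1 + 0.27 × 39.7 = 57.512.
Difference: 45.19 − 57.512 = -12.322, i.e. -12.3 to one decimal place.
The excellent type would prefer the pooling outcome.

-12.3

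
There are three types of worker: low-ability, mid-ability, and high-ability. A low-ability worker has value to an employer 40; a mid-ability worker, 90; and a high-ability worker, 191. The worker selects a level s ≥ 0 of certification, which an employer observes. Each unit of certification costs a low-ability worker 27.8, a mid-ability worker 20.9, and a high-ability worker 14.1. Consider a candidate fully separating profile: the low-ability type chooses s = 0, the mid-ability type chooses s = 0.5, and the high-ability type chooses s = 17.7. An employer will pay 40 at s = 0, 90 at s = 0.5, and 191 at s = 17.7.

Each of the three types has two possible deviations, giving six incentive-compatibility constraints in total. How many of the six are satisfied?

3

High-ability (own payoff 191 − 14.1×17.7 = -58.57): to s=0 gives 40 → profitable ✗; to s=0.5 gives 90 − 14.1×0.5 = 82.95 → profitable ✗.
Low-ability (own payoff 40): to s=0.5 gives 90 − 27.8×0.5 = 76.1 → profitable ✗; to s=17.7 gives 191 − 27.8×17.7 = -301.06 → no gain ✓.
Mid-ability (own payoff 90 − 20.9×0.5 = 79.55): to s=0 gives 40 → no gain ✓; to s=17.7 gives 191 − 20.9×17.7 = -178.93 → no gain ✓.
3 of the 6 constraints hold; not an equilibrium.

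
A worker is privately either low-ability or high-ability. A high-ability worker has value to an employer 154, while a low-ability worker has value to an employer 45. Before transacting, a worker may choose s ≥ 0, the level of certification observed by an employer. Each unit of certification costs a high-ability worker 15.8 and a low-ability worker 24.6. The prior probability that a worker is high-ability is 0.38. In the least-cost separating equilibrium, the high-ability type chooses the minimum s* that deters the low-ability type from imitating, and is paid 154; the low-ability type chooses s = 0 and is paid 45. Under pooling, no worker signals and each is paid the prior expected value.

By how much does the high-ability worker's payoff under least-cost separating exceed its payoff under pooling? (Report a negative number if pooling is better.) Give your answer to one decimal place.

Least-cost separating signal: s* solves 45 = 154 − 24.6·s*, so s* = (154 − 45)/24.6 ≈ 4.4309.
High-ability type's separating payoff: 154 − 15.8 × s* = 154 − 15.8 × (154 − 45)/24.6 = 154 − 1722.2/24.6 ≈ 83.992.
Pooling payoff: 0.38 × 154 + 0.62 × 45 = 86.42.
Difference: 83.992 − 86.42 = -2.428, i.e. -2.4 to one decimal place.
The high-ability type would prefer the pooling outcome.

-2.4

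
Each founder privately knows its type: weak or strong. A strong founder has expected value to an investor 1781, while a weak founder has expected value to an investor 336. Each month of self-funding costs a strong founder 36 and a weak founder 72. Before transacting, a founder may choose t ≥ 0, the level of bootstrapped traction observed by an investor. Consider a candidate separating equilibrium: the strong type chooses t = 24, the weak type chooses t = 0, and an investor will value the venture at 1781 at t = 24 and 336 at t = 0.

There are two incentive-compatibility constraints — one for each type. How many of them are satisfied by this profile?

Strong type: signal → 1781 − 36 × 24 = 917; deviate to 0 → 336. IC holds (917 ≥ 336).
Weak type: stay at 0 → 336; mimic → 1781 − 72 × 24 = 53. IC holds (336 ≥ 53).
2 of 2 constraints hold, so this is a separating equilibrium.

2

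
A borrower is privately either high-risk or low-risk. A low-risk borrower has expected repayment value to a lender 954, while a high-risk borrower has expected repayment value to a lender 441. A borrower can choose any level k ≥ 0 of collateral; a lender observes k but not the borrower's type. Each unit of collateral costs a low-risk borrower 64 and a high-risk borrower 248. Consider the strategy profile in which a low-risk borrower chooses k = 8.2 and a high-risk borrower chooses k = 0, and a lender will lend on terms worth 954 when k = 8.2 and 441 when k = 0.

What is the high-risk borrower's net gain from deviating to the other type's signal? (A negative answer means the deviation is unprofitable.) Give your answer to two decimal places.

Playing k = 0 the high-risk borrower receives 441.
Deviating to k = 8.2 brings payment 954 at cost 248 × 8.2 = 2033.6, netting -1079.6.
Gain from deviating: -1079.6 − 441 = -1520.60.
The gain is negative, so the high-risk type's incentive-compatibility constraint is satisfied.

-1520.60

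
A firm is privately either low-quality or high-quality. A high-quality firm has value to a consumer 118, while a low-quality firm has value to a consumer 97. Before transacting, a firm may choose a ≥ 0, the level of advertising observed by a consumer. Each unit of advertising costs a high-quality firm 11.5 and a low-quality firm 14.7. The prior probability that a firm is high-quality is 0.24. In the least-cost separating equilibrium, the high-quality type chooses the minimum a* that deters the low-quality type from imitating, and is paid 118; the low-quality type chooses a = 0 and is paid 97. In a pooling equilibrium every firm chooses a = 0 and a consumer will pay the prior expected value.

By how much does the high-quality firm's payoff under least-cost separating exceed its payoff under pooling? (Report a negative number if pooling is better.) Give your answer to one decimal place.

Least-cost separating signal: a* solves 97 = 118 − 14.7·a*, so a* = (118 − 97)/14.7 ≈ 1.4286.
High-quality type's separating payoff: 118 − 11.5 × a* = 118 − 11.5 × (118 − 97)/14.7 = 118 − 241.5/14.7 ≈ 101.571.
Pooling payoff: 0.24 × 118 + 0.76 × 97 = 102.04.
Difference: 101.571 − 102.04 = -0.469, i.e. -0.5 to one decimal place.
The high-quality type would prefer the pooling outcome.

-0.5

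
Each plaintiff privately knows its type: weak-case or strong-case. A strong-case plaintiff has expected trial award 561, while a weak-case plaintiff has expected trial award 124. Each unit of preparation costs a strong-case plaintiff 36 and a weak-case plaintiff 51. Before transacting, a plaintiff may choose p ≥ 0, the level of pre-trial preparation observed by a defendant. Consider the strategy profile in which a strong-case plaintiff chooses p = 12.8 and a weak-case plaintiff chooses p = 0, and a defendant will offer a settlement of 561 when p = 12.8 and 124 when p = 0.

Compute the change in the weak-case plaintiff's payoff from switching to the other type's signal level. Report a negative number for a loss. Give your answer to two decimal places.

Playing p = 0 the weak-case plaintiff receives 124.
Deviating to p = 12.8 brings payment 561 at cost 51 × 12.8 = 652.8, netting -91.8.
Gain from deviating: -91.8 − 124 = -215.80.
The gain is negative, so the weak-case type's incentive-compatibility constraint is satisfied.

-215.80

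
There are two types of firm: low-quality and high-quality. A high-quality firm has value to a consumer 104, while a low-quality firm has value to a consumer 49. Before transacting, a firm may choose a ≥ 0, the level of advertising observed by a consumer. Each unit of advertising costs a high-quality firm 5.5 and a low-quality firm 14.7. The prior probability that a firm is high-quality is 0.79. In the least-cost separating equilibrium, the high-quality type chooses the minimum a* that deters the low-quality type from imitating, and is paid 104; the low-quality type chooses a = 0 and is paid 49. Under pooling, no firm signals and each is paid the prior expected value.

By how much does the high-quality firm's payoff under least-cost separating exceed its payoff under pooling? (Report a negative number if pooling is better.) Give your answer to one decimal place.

-9.0

Least-cost separating signal: a* solves 49 = 104 − 14.7·a*, so a* = (104 − 49)/14.7 ≈ 3.7415.
High-quality type's separating payoff: 104 − 5.5 × a* = 104 − 5.5 × (104 − 49)/14.7 = 104 − 302.5/14.7 ≈ 83.422.
Pooling payoff: 0.79 × 104 + 0.21 × 49 = 92.45.
Difference: 83.422 − 92.45 = -9.028, i.e. -9.0 to one decimal place.
The high-quality type would prefer the pooling outcome.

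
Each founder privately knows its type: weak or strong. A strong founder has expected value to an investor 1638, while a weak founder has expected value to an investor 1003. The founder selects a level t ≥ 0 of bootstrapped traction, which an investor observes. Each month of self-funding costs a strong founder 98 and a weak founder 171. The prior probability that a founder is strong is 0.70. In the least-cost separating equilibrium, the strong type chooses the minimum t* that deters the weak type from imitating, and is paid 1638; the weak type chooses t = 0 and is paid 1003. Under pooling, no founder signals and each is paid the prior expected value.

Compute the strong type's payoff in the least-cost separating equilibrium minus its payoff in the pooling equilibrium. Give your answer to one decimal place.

Least-cost separating signal: t* solves 1003 = 1638 − 171·t*, so t* = (1638 − 1003)/171 ≈ 3.7135.
Strong type's separating payoff: 1638 − 98 × t* = 1638 − 98 × (1638 − 1003)/171 = 1638 − 62230/171 ≈ 1274.082.
Pooling payoff: 0.70 × 1638 + 0.30 × 1003 = 1447.5.
Difference: 1274.082 − 1447.5 = -173.418, i.e. -173.4 to one decimal place.
The strong type would prefer the pooling outcome.

-173.4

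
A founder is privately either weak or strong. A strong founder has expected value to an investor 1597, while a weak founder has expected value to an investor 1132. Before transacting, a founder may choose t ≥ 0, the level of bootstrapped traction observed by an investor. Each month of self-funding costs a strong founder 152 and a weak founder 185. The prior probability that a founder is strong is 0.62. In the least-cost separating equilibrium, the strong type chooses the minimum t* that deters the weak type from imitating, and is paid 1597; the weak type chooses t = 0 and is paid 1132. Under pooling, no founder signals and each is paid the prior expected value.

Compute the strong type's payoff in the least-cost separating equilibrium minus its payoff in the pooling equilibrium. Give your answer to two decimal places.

-205.35

Least-cost separating signal: t* solves 1132 = 1597 − 185·t*, so t* = (1597 − 1132)/185 ≈ 2.5135.
Strong type's separating payoff: 1597 − 152 × t* = 1597 − 152 × (1597 − 1132)/185 = 1597 − 70680/185 ≈ 1214.9459.
Pooling payoff: 0.62 × 1597 + 0.38 × 1132 = 1420.3.
Difference: 1214.9459 − 1420.3 = -205.3541, i.e. -205.35 to two decimal places.
The strong type would prefer the pooling outcome.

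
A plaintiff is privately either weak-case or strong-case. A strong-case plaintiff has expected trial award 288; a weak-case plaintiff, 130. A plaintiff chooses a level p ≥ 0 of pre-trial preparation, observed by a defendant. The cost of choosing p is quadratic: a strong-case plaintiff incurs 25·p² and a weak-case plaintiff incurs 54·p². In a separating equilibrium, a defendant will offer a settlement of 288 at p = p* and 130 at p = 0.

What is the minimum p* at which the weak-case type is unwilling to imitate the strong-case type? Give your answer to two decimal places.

1.71

The weak-case type at p = 0 receives 130; imitating at p* yields 288 − 54·p*².
Indifference: 130 = 288 − 54·p*², so p*² = (288 − 130) / 54 ≈ 2.9259.
p* = √2.9259 ≈ 1.71.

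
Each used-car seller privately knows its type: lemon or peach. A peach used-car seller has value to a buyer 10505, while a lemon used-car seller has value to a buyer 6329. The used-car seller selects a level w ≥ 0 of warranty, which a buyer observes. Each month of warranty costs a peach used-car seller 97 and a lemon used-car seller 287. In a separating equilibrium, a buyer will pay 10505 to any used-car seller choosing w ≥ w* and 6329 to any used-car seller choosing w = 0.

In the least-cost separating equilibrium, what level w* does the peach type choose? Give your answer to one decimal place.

14.6

A lemon used-car seller choosing w = 0 receives 6329.
Imitating at w* instead would pay 10505 at cost 287·w*, netting 10505 − 287·w*.
Indifference: 6329 = 10505 − 287·w*, so w* = (10505 − 6329) / 287 ≈ 14.6.
At w* the lemon type's incentive constraint just binds; the peach type strictly prefers w* since its per-unit cost is lower.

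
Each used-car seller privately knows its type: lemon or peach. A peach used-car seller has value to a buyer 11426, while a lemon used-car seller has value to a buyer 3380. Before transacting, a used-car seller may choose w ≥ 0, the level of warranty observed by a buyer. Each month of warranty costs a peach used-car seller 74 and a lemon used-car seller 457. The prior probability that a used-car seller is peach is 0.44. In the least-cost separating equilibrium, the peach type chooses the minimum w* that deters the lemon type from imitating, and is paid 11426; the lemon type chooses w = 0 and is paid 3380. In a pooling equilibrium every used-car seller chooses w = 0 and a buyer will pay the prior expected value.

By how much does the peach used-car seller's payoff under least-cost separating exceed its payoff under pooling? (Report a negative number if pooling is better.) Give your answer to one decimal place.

3202.9

Least-cost separating signal: w* solves 3380 = 11426 − 457·w*, so w* = (11426 − 3380)/457 ≈ 17.6061.
Peach type's separating payoff: 11426 − 74 × w* = 11426 − 74 × (11426 − 3380)/457 = 11426 − 595404/457 ≈ 10123.147.
Pooling payoff: 0.44 × 11426 + 0.56 × 3380 = 6920.24.
Difference: 10123.147 − 6920.24 = 3202.907, i.e. 3202.9 to one decimal place.
The peach type prefers to separate.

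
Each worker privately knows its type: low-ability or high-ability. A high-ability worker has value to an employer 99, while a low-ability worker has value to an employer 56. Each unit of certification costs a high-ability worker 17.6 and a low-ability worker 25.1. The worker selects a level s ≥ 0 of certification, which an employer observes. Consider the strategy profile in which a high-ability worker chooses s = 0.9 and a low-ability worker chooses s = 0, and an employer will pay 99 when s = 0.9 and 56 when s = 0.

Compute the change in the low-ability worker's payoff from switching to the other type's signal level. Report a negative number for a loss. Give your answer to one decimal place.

20.4

Playing s = 0 the low-ability worker receives 56.
Deviating to s = 0.9 brings payment 99 at cost 25.1 × 0.9 = 22.59, netting 76.41.
Gain from deviating: 76.41 − 56 = 20.41, i.e. 20.4 to one decimal place.
The gain is positive, so the low-ability type's incentive-compatibility constraint is violated — this profile is not a separating equilibrium.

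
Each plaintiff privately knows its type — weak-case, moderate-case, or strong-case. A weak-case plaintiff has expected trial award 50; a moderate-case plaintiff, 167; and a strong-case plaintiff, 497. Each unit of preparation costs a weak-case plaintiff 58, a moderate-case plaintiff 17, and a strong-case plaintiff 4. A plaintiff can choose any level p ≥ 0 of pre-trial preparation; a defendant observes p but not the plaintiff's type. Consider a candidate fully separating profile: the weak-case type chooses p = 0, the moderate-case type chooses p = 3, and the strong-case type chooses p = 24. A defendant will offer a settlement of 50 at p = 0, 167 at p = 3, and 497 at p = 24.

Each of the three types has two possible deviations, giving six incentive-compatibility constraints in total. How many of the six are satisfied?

6

Weak-case (own payoff 50): to p=3 gives 167 − 58×3 = -7 → no gain ✓; to p=24 gives 497 − 58×24 = -895 → no gain ✓.
Moderate-case (own payoff 167 − 17×3 = 116): to p=0 gives 50 → no gain ✓; to p=24 gives 497 − 17×24 = 89 → no gain ✓.
Strong-case (own payoff 497 − 4×24 = 401): to p=0 gives 50 → no gain ✓; to p=3 gives 167 − 4×3 = 155 → no gain ✓.
6 of the 6 constraints hold; this profile is a separating equilibrium.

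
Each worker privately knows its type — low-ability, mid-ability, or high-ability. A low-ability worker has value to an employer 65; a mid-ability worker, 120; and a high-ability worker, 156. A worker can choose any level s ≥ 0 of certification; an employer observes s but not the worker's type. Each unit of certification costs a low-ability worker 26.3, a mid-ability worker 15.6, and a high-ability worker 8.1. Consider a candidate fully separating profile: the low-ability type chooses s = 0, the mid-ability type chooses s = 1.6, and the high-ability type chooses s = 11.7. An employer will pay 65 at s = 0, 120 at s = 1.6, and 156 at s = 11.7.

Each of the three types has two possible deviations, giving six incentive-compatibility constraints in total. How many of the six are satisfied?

High-ability (own payoff 156 − 8.1×11.7 = 61.23): to s=0 gives 65 → profitable ✗; to s=1.6 gives 120 − 8.1×1.6 = 107.04 → profitable ✗.
Mid-ability (own payoff 120 − 15.6×1.6 = 95.04): to s=0 gives 65 → no gain ✓; to s=11.7 gives 156 − 15.6×11.7 = -26.52 → no gain ✓.
Low-ability (own payoff 65): to s=1.6 gives 120 − 26.3×1.6 = 77.92 → profitable ✗; to s=11.7 gives 156 − 26.3×11.7 = -151.71 → no gain ✓.
3 of the 6 constraints hold; not an equilibrium.

3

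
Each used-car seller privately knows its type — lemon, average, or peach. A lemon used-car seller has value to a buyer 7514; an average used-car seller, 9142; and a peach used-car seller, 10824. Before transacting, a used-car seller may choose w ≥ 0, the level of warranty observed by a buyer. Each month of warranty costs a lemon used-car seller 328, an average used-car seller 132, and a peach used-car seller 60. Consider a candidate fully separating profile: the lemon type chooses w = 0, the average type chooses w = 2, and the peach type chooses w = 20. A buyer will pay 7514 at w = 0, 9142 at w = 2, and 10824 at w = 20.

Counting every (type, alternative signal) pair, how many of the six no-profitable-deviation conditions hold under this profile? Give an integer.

5

Average (own payoff 9142 − 132×2 = 8878): to w=0 gives 7514 → no gain ✓; to w=20 gives 10824 − 132×20 = 8184 → no gain ✓.
Peach (own payoff 10824 − 60×20 = 9624): to w=0 gives 7514 → no gain ✓; to w=2 gives 9142 − 60×2 = 9022 → no gain ✓.
Lemon (own payoff 7514): to w=2 gives 9142 − 328×2 = 8486 → profitable ✗; to w=20 gives 10824 − 328×20 = 4264 → no gain ✓.
5 of the 6 constraints hold; not an equilibrium.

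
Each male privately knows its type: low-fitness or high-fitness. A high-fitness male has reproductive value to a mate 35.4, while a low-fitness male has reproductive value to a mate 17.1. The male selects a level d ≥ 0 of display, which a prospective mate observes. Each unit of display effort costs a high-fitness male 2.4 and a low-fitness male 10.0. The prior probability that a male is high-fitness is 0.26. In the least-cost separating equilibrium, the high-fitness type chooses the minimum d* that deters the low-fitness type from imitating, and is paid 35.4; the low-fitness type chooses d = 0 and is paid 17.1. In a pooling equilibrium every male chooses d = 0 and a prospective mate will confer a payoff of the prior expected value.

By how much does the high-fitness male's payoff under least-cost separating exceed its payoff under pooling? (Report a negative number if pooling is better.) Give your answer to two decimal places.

9.15

Least-cost separating signal: d* solves 17.1 = 35.4 − 10.0·d*, so d* = (35.4 − 17.1)/10.0 = 1.83.
High-fitness type's separating payoff: 35.4 − 2.4 × d* = 35.4 − 2.4 × (35.4 − 17.1)/10.0 = 35.4 − 43.92/10.0 = 31.008.
Pooling payoff: 0.26 × 35.4 + 0.74 × 17.1 = 21.858.
Difference: 31.008 − 21.858 = 9.15.
The high-fitness type prefers to separate.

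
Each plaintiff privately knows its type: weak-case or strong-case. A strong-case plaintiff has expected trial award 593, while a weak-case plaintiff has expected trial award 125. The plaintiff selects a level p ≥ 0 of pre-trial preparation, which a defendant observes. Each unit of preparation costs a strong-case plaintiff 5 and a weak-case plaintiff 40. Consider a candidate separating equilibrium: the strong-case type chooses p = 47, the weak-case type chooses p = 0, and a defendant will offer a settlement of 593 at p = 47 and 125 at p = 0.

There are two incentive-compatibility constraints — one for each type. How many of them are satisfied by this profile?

2

Strong-case type: signal → 593 − 5 × 47 = 358; deviate to 0 → 125. IC holds (358 ≥ 125).
Weak-case type: stay at 0 → 125; mimic → 593 − 40 × 47 = -1287. IC holds (125 ≥ -1287).
2 of 2 constraints hold, so this is a separating equilibrium.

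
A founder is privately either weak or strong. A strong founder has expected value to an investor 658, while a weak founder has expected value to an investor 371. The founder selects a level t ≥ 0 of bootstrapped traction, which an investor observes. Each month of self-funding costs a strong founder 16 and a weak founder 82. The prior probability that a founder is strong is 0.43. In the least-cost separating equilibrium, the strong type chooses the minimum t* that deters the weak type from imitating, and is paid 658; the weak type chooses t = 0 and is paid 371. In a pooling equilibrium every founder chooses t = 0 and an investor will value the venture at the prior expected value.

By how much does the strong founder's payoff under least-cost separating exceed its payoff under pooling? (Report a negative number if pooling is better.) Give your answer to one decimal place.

Least-cost separating signal: t* solves 371 = 658 − 82·t*, so t* = (658 − 371)/82 = 3.5.
Strong type's separating payoff: 658 − 16 × t* = 658 − 16 × (658 − 371)/82 = 658 − 4592/82 = 602.
Pooling payoff: 0.43 × 658 + 0.57 × 371 = 494.41.
Difference: 602 − 494.41 = 107.59, i.e. 107.6 to one decimal place.
The strong type prefers to separate.

107.6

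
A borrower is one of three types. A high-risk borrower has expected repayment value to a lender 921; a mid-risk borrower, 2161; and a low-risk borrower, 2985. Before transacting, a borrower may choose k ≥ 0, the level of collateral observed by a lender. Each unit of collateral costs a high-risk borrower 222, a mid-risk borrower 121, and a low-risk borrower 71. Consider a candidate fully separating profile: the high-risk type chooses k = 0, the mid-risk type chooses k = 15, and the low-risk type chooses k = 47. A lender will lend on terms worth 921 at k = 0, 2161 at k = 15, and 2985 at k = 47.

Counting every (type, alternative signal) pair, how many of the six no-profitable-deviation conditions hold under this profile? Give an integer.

Mid-risk (own payoff 2161 − 121×15 = 346): to k=0 gives 921 → profitable ✗; to k=47 gives 2985 − 121×47 = -2702 → no gain ✓.
Low-risk (own payoff 2985 − 71×47 = -352): to k=0 gives 921 → profitable ✗; to k=15 gives 2161 − 71×15 = 1096 → profitable ✗.
High-risk (own payoff 921): to k=15 gives 2161 − 222×15 = -1169 → no gain ✓; to k=47 gives 2985 − 222×47 = -7449 → no gain ✓.
3 of the 6 constraints hold; not an equilibrium.

3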